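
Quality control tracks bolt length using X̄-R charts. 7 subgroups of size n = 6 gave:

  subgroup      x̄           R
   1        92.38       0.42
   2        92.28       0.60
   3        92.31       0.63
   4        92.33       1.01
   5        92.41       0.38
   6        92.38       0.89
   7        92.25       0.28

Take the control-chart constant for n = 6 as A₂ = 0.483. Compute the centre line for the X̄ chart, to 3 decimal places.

92.334

X̄̄ = (92.38 + 92.28 + 92.31 + 92.33 + 92.41 + 92.38 + 92.25) / 7 = 646.3400 / 7 = 92.3343
CL = X̄̄ = 92.3343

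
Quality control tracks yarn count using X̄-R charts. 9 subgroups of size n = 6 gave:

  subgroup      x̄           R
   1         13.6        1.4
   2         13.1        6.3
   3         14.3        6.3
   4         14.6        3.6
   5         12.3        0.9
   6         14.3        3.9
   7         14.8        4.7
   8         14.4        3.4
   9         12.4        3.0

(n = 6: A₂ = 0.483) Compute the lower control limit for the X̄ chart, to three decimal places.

11.958

X̄̄ = (13.6 + 13.1 + 14.3 + 14.6 + 12.3 + 14.3 + 14.8 + 14.4 + 12.4) / 9 = 123.8000 / 9 = 13.7556
R̄ = (1.4 + 6.3 + 6.3 + 3.6 + 0.9 + 3.9 + 4.7 + 3.4 + 3.0) / 9 = 33.5000 / 9 = 3.7222
LCL = X̄̄ − A₂·R̄ = 13.7556 − 0.483 × 3.7222 = 11.9577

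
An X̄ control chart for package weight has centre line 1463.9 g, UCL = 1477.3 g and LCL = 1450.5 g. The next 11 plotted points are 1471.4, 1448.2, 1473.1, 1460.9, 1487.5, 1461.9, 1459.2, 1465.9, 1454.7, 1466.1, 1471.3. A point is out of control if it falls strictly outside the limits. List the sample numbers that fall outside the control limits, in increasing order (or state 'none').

Compare each point to [1450.5, 1477.3]: sample 2 = 1448.2 < LCL; sample 5 = 1487.5 > UCL.

2, 5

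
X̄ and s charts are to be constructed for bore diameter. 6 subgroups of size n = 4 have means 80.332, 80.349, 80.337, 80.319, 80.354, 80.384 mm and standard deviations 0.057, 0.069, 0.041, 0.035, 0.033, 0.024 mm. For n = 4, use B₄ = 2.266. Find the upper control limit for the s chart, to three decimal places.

s̄ = (0.057 + 0.069 + 0.041 + 0.035 + 0.033 + 0.024) / 6 = 0.0432
UCL_s = B₄·s̄ = 2.266 × 0.0432 = 0.0978

0.098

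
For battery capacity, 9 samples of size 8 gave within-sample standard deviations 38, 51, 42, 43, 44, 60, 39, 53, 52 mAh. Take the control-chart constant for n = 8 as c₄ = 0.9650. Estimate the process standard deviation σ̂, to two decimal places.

s̄ = (38 + 51 + 42 + 43 + 44 + 60 + 39 + 53 + 52) / 9 = 46.8889
σ̂ = s̄ / c₄ = 46.8889 / 0.9650 = 48.5895

48.59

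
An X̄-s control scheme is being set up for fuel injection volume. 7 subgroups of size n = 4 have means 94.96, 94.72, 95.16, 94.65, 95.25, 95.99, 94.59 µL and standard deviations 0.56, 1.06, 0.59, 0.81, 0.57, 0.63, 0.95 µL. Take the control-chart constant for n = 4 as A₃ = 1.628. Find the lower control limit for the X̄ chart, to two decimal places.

93.84

X̄̄ = (94.96 + 94.72 + 95.16 + 94.65 + 95.25 + 95.99 + 94.59) / 7 = 95.0457
s̄ = (0.56 + 1.06 + 0.59 + 0.81 + 0.57 + 0.63 + 0.95) / 7 = 0.7386
LCL = X̄̄ − A₃·s̄ = 95.0457 − 1.628 × 0.7386 = 93.8433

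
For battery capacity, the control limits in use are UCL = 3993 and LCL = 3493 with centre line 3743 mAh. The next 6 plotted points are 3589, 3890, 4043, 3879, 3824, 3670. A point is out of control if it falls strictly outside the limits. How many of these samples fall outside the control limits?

1

Compare each point to [3493, 3993]: sample 3 = 4043 > UCL.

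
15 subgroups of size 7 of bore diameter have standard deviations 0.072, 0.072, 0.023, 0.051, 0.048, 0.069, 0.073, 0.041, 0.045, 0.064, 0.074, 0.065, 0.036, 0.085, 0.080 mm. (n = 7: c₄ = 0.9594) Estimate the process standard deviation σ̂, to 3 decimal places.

0.062

s̄ = (0.072 + 0.072 + 0.023 + 0.051 + 0.048 + 0.069 + 0.073 + 0.041 + 0.045 + 0.064 + 0.074 + 0.065 + 0.036 + 0.085 + 0.080) / 15 = 0.0599
σ̂ = s̄ / c₄ = 0.0599 / 0.9594 = 0.0624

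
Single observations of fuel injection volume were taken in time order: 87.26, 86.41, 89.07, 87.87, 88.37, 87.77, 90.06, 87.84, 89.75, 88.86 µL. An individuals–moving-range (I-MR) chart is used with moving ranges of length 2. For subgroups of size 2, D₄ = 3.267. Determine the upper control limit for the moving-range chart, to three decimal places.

Moving ranges: 0.85, 2.66, 1.20, 0.50, 0.60, 2.29, 2.22, 1.91, 0.89; M̄R̄ = 13.1200 / 9 = 1.4578
UCL_MR = D₄·M̄R̄ = 3.267 × 1.4578 = 4.7626

4.763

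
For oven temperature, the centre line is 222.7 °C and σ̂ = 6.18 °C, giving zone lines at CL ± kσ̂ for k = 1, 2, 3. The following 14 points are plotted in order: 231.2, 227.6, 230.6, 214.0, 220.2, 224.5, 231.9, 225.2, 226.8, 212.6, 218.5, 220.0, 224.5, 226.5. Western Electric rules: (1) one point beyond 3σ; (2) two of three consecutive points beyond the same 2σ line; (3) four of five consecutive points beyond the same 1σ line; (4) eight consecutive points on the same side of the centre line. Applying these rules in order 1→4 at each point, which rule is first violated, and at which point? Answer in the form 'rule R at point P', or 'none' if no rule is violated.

none

Zone of each point (C = within 1σ̂, B = 1σ̂–2σ̂, A = 2σ̂–3σ̂, * = beyond 3σ̂; sign = side of CL): 1:+B, 2:+C, 3:+B, 4:-B, 5:-C, 6:+C, 7:+B, 8:+C, 9:+C, 10:-B, 11:-C, 12:-C, 13:+C, 14:+C
No rule fires across all 14 points.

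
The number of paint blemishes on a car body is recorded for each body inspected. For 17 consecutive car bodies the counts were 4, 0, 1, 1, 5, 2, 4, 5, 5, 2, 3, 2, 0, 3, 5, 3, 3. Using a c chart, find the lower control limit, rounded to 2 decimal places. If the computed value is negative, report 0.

0.00

c̄ = (4 + 0 + 1 + 1 + 5 + 2 + 4 + 5 + 5 + 2 + 3 + 2 + 0 + 3 + 5 + 3 + 3) / 17 = 48 / 17 = 2.8235
LCL = c̄ − 3√c̄ = 2.8235 − 3 × 1.6803 = -2.2175 → 0 (cannot be negative)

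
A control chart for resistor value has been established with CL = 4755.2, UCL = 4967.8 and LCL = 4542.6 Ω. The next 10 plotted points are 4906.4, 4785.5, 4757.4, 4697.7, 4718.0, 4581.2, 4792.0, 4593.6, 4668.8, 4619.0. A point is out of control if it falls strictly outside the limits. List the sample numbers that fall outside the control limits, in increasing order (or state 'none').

none

All 10 points lie within [4542.6, 4967.8].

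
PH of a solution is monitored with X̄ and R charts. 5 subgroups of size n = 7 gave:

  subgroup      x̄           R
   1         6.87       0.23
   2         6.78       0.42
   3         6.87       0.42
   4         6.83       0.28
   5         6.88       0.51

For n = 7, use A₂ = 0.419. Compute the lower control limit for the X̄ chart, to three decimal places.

X̄̄ = (6.87 + 6.78 + 6.87 + 6.83 + 6.88) / 5 = 34.2300 / 5 = 6.8460
R̄ = (0.23 + 0.42 + 0.42 + 0.28 + 0.51) / 5 = 1.8600 / 5 = 0.3720
LCL = X̄̄ − A₂·R̄ = 6.8460 − 0.419 × 0.3720 = 6.6901

6.690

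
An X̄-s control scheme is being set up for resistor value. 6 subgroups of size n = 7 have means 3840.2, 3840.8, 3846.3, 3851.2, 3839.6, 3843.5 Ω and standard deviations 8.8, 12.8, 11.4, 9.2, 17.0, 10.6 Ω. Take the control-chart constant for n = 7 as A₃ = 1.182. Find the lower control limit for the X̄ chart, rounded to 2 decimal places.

X̄̄ = (3840.2 + 3840.8 + 3846.3 + 3851.2 + 3839.6 + 3843.5) / 6 = 3843.6000
s̄ = (8.8 + 12.8 + 11.4 + 9.2 + 17.0 + 10.6) / 6 = 11.6333
LCL = X̄̄ − A₃·s̄ = 3843.6000 − 1.182 × 11.6333 = 3829.8494

3829.85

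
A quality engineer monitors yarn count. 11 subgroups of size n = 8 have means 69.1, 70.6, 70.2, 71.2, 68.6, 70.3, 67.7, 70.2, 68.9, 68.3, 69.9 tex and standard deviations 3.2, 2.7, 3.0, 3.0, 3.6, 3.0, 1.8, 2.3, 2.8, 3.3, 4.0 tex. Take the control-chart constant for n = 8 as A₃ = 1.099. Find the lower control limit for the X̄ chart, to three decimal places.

66.278

X̄̄ = (69.1 + 70.6 + 70.2 + 71.2 + 68.6 + 70.3 + 67.7 + 70.2 + 68.9 + 68.3 + 69.9) / 11 = 69.5455
s̄ = (3.2 + 2.7 + 3.0 + 3.0 + 3.6 + 3.0 + 1.8 + 2.3 + 2.8 + 3.3 + 4.0) / 11 = 2.9727
LCL = X̄̄ − A₃·s̄ = 69.5455 − 1.099 × 2.9727 = 66.2784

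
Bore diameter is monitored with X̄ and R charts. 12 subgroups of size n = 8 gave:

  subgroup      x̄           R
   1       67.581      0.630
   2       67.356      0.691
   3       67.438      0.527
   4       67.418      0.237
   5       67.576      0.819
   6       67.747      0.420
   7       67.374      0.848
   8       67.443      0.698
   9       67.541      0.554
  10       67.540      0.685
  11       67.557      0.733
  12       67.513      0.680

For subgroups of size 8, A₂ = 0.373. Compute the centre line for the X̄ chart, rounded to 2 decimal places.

67.51

X̄̄ = (67.581 + 67.356 + 67.438 + 67.418 + 67.576 + 67.747 + 67.374 + 67.443 + 67.541 + 67.540 + 67.557 + 67.513) / 12 = 810.0840 / 12 = 67.5070
CL = X̄̄ = 67.5070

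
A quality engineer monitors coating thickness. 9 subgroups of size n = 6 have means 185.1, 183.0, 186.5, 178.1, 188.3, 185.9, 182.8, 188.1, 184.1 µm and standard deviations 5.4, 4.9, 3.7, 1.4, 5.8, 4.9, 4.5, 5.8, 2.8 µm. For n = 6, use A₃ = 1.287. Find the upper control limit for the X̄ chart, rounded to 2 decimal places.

X̄̄ = (185.1 + 183.0 + 186.5 + 178.1 + 188.3 + 185.9 + 182.8 + 188.1 + 184.1) / 9 = 184.6556
s̄ = (5.4 + 4.9 + 3.7 + 1.4 + 5.8 + 4.9 + 4.5 + 5.8 + 2.8) / 9 = 4.3556
UCL = X̄̄ + A₃·s̄ = 184.6556 + 1.287 × 4.3556 = 190.2612

190.26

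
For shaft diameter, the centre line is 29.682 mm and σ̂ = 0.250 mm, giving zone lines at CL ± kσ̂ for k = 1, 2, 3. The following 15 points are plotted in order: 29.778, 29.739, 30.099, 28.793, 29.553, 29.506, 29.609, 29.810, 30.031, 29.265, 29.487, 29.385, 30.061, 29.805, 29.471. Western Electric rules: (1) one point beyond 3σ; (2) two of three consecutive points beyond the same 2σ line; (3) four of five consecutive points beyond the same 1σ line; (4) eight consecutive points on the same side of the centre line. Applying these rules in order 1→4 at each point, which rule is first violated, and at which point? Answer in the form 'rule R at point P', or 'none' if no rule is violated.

rule 1 at point 4

Zone of each point (C = within 1σ̂, B = 1σ̂–2σ̂, A = 2σ̂–3σ̂, * = beyond 3σ̂; sign = side of CL): 1:+C, 2:+C, 3:+B, 4:-*, 5:-C, 6:-C, 7:-C, 8:+C, 9:+B, 10:-B, 11:-C, 12:-B, 13:+B, 14:+C, 15:-C
Rule 1 (one point beyond the 3σ limits) is satisfied at point 4.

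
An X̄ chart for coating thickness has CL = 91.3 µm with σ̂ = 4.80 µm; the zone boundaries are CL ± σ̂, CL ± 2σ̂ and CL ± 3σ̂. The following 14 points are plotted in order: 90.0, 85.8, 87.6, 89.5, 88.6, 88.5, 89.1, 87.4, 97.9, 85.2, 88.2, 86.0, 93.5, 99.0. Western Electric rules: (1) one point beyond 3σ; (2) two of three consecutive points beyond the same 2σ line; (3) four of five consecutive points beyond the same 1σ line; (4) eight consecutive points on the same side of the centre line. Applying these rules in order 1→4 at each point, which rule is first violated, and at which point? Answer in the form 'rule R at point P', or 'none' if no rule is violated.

rule 4 at point 8

Zone of each point (C = within 1σ̂, B = 1σ̂–2σ̂, A = 2σ̂–3σ̂, * = beyond 3σ̂; sign = side of CL): 1:-C, 2:-B, 3:-C, 4:-C, 5:-C, 6:-C, 7:-C, 8:-C, 9:+B, 10:-B, 11:-C, 12:-B, 13:+C, 14:+B
Rule 4 (eight consecutive points on the same side of the centre line) is satisfied at point 8.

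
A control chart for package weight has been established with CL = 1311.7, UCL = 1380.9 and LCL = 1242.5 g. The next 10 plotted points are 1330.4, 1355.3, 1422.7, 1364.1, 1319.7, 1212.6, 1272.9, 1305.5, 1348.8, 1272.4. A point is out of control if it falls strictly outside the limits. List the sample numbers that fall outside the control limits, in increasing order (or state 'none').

3, 6

Compare each point to [1242.5, 1380.9]: sample 3 = 1422.7 > UCL; sample 6 = 1212.6 < LCL.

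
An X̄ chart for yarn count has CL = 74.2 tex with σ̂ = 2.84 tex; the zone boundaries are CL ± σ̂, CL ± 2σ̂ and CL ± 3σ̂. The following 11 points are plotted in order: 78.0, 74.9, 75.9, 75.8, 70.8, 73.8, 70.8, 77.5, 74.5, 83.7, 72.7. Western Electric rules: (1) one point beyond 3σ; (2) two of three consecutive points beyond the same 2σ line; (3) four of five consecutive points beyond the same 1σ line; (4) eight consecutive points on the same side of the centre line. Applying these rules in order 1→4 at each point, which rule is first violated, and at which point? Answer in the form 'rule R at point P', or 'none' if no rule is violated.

Zone of each point (C = within 1σ̂, B = 1σ̂–2σ̂, A = 2σ̂–3σ̂, * = beyond 3σ̂; sign = side of CL): 1:+B, 2:+C, 3:+C, 4:+C, 5:-B, 6:-C, 7:-B, 8:+B, 9:+C, 10:+*, 11:-C
Rule 1 (one point beyond the 3σ limits) is satisfied at point 10.

rule 1 at point 10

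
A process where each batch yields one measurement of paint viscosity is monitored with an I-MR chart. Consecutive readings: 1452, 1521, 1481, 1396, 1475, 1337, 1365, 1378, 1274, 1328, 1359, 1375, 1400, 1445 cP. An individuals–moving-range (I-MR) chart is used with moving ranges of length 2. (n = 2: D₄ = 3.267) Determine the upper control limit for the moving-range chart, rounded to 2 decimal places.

182.70

Moving ranges: 69, 40, 85, 79, 138, 28, 13, 104, 54, 31, 16, 25, 45; M̄R̄ = 727.0000 / 13 = 55.9231
UCL_MR = D₄·M̄R̄ = 3.267 × 55.9231 = 182.7007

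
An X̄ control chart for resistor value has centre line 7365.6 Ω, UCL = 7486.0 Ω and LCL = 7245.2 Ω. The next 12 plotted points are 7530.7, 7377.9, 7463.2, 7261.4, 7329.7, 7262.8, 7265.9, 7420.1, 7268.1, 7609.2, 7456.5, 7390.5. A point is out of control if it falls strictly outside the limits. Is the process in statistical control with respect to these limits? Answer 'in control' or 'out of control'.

out of control

Compare each point to [7245.2, 7486.0]: sample 1 = 7530.7 > UCL; sample 10 = 7609.2 > UCL.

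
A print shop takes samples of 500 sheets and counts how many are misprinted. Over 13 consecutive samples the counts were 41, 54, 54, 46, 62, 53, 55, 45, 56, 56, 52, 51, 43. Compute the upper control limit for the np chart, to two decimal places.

p̄ = Σdᵢ / (k·n) = 668 / (13 × 500) = 0.10277
UCL = np̄ + 3·√(np̄(1−p̄)) = 51.3846 + 3 × √(51.3846×0.89723) = 51.3846 + 3 × 6.7900 = 71.7546

71.75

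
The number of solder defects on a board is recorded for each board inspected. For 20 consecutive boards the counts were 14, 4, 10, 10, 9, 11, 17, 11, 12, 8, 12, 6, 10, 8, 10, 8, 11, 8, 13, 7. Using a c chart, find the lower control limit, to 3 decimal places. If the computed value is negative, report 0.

0.487

c̄ = (14 + 4 + 10 + 10 + 9 + 11 + 17 + 11 + 12 + 8 + 12 + 6 + 10 + 8 + 10 + 8 + 11 + 8 + 13 + 7) / 20 = 199 / 20 = 9.9500
LCL = c̄ − 3√c̄ = 9.9500 − 3 × 3.1544 = 0.4869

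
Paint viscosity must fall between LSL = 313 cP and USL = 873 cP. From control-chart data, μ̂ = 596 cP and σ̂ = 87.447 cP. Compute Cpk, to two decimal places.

Cpu = (USL − μ̂) / (3σ̂) = (873 − 596) / (3 × 87.447) = 1.0559; Cpl = (μ̂ − LSL) / (3σ̂) = (596 − 313) / (3 × 87.447) = 1.0787; Cpk = min(Cpu, Cpl) = 1.0559

1.06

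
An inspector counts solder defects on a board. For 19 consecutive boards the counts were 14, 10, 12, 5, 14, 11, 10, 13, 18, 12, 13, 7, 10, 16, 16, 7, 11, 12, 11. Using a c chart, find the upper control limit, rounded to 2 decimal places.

21.94

c̄ = (14 + 10 + 12 + 5 + 14 + 11 + 10 + 13 + 18 + 12 + 13 + 7 + 10 + 16 + 16 + 7 + 11 + 12 + 11) / 19 = 222 / 19 = 11.6842
UCL = c̄ + 3√c̄ = 11.6842 + 3 × √11.6842 = 11.6842 + 3 × 3.4182 = 21.9389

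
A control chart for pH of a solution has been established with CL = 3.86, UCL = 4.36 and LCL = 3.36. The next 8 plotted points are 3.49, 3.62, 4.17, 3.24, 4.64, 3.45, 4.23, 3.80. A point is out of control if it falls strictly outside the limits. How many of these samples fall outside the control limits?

2

Compare each point to [3.36, 4.36]: sample 4 = 3.24 < LCL; sample 5 = 4.64 > UCL.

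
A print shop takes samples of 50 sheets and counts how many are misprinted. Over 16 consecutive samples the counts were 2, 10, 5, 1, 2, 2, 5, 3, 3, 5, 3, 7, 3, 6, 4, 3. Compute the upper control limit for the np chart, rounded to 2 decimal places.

9.75

p̄ = Σdᵢ / (k·n) = 64 / (16 × 50) = 0.08000
UCL = np̄ + 3·√(np̄(1−p̄)) = 4.0000 + 3 × √(4.0000×0.92000) = 4.0000 + 3 × 1.9183 = 9.7550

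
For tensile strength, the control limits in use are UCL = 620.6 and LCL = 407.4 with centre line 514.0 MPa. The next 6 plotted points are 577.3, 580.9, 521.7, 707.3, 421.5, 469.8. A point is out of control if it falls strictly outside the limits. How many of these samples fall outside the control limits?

1

Compare each point to [407.4, 620.6]: sample 4 = 707.3 > UCL.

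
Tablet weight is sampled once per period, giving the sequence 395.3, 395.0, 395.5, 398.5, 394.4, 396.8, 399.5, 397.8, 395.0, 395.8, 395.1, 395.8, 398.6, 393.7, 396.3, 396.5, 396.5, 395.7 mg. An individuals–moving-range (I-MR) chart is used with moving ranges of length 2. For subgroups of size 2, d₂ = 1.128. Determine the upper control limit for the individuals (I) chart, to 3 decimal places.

X̄ = (395.3 + 395.0 + 395.5 + 398.5 + 394.4 + 396.8 + 399.5 + 397.8 + 395.0 + 395.8 + 395.1 + 395.8 + 398.6 + 393.7 + 396.3 + 396.5 + 396.5 + 395.7) / 18 = 396.2111
Moving ranges: 0.3, 0.5, 3.0, 4.1, 2.4, 2.7, 1.7, 2.8, 0.8, 0.7, 0.7, 2.8, 4.9, 2.6, 0.2, 0.0, 0.8; M̄R̄ = 31.0000 / 17 = 1.8235
UCL = X̄ + 3·M̄R̄/d₂ = 396.2111 + 3 × 1.8235 / 1.128 = 401.0609

401.061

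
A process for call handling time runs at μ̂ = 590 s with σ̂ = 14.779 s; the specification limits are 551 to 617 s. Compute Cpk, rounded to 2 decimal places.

Cpu = (USL − μ̂) / (3σ̂) = (617 − 590) / (3 × 14.779) = 0.6090; Cpl = (μ̂ − LSL) / (3σ̂) = (590 − 551) / (3 × 14.779) = 0.8796; Cpk = min(Cpu, Cpl) = 0.6090

0.61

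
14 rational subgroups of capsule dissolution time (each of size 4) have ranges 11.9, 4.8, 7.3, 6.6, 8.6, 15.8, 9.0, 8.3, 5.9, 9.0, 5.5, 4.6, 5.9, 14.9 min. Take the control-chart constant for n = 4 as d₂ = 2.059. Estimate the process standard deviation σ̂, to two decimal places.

R̄ = (11.9 + 4.8 + 7.3 + 6.6 + 8.6 + 15.8 + 9.0 + 8.3 + 5.9 + 9.0 + 5.5 + 4.6 + 5.9 + 14.9) / 14 = 8.4357
σ̂ = R̄ / d₂ = 8.4357 / 2.059 = 4.0970

4.10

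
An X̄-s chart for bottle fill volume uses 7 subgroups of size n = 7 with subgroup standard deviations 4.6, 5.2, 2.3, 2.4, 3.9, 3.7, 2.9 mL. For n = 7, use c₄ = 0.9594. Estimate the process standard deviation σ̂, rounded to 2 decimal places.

3.72

s̄ = (4.6 + 5.2 + 2.3 + 2.4 + 3.9 + 3.7 + 2.9) / 7 = 3.5714
σ̂ = s̄ / c₄ = 3.5714 / 0.9594 = 3.7226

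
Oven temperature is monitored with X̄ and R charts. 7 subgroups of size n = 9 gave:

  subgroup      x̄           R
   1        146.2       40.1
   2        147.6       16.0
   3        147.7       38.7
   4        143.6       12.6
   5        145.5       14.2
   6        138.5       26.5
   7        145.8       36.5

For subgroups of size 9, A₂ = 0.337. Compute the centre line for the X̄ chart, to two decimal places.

X̄̄ = (146.2 + 147.6 + 147.7 + 143.6 + 145.5 + 138.5 + 145.8) / 7 = 1014.9000 / 7 = 144.9857
CL = X̄̄ = 144.9857

144.99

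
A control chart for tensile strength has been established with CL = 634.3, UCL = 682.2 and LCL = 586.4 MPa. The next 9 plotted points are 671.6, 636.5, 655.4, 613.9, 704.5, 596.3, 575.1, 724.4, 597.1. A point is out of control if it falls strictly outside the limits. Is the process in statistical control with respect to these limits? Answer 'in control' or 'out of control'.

Compare each point to [586.4, 682.2]: sample 5 = 704.5 > UCL; sample 7 = 575.1 < LCL; sample 8 = 724.4 > UCL.

out of control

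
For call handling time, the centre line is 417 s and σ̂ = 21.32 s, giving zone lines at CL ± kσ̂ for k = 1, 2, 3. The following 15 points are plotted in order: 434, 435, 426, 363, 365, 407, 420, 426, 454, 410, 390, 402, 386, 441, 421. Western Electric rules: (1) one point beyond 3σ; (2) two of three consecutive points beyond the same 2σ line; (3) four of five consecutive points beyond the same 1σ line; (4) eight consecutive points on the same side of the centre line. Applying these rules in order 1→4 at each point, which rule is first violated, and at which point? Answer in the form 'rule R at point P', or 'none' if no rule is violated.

rule 2 at point 5

Zone of each point (C = within 1σ̂, B = 1σ̂–2σ̂, A = 2σ̂–3σ̂, * = beyond 3σ̂; sign = side of CL): 1:+C, 2:+C, 3:+C, 4:-A, 5:-A, 6:-C, 7:+C, 8:+C, 9:+B, 10:-C, 11:-B, 12:-C, 13:-B, 14:+B, 15:+C
Rule 2 (two of three consecutive points beyond the same 2σ limit) is satisfied at point 5.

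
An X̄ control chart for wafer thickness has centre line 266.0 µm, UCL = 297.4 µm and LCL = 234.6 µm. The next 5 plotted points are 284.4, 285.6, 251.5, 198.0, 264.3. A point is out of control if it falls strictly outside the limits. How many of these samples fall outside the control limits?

Compare each point to [234.6, 297.4]: sample 4 = 198.0 < LCL.

1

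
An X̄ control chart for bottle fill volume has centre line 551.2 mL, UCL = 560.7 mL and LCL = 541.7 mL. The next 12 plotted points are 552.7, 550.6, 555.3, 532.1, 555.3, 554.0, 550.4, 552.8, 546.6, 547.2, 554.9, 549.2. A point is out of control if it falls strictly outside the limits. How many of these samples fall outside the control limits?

1

Compare each point to [541.7, 560.7]: sample 4 = 532.1 < LCL.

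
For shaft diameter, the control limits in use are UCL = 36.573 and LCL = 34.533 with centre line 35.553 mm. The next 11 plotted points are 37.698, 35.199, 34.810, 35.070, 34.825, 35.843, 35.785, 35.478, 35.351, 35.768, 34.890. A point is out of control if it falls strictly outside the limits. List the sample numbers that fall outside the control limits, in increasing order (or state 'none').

1

Compare each point to [34.533, 36.573]: sample 1 = 37.698 > UCL.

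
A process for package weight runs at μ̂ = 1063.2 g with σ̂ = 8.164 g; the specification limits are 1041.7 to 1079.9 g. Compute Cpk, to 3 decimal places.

Cpu = (USL − μ̂) / (3σ̂) = (1079.9 − 1063.2) / (3 × 8.164) = 0.6819; Cpl = (μ̂ − LSL) / (3σ̂) = (1063.2 − 1041.7) / (3 × 8.164) = 0.8778; Cpk = min(Cpu, Cpl) = 0.6819

0.682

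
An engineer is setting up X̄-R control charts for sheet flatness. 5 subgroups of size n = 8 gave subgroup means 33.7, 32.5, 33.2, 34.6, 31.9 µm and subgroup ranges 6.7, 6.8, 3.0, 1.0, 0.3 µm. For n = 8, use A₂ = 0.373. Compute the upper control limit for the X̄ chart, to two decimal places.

34.51

X̄̄ = (33.7 + 32.5 + 33.2 + 34.6 + 31.9) / 5 = 165.9000 / 5 = 33.1800
R̄ = (6.7 + 6.8 + 3.0 + 1.0 + 0.3) / 5 = 17.8000 / 5 = 3.5600
UCL = X̄̄ + A₂·R̄ = 33.1800 + 0.373 × 3.5600 = 34.5079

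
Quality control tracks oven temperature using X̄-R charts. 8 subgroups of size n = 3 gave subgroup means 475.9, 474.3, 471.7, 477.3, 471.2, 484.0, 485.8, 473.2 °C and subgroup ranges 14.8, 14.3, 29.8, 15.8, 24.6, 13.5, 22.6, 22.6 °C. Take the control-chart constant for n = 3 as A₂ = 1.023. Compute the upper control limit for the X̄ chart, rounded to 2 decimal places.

496.88

X̄̄ = (475.9 + 474.3 + 471.7 + 477.3 + 471.2 + 484.0 + 485.8 + 473.2) / 8 = 3813.4000 / 8 = 476.6750
R̄ = (14.8 + 14.3 + 29.8 + 15.8 + 24.6 + 13.5 + 22.6 + 22.6) / 8 = 158.0000 / 8 = 19.7500
UCL = X̄̄ + A₂·R̄ = 476.6750 + 1.023 × 19.7500 = 496.8793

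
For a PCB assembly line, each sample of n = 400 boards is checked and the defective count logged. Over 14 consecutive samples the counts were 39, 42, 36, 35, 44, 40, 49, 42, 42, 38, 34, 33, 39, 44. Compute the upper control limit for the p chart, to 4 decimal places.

p̄ = Σdᵢ / (k·n) = 557 / (14 × 400) = 0.09946
UCL = p̄ + 3·√(p̄(1−p̄)/n) = 0.09946 + 3 × √(0.09946×0.90054/400) = 0.09946 + 3 × 0.01496 = 0.14436

0.1444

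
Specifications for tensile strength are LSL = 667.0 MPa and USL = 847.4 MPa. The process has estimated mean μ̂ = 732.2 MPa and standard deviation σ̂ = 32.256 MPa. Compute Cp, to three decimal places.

0.932

Cp = (USL − LSL) / (6σ̂) = (847.4 − 667.0) / (6 × 32.256) = 180.4000 / 193.5360 = 0.9321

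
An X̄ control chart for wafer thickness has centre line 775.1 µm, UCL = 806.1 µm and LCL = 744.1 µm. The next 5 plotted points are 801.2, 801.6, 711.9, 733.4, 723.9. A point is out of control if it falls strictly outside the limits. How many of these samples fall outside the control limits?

Compare each point to [744.1, 806.1]: sample 3 = 711.9 < LCL; sample 4 = 733.4 < LCL; sample 5 = 723.9 < LCL.

3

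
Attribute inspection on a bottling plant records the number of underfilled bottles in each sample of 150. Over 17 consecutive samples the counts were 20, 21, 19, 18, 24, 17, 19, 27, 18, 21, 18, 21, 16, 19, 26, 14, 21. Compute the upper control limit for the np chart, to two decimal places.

p̄ = Σdᵢ / (k·n) = 339 / (17 × 150) = 0.13294
UCL = np̄ + 3·√(np̄(1−p̄)) = 19.9412 + 3 × √(19.9412×0.86706) = 19.9412 + 3 × 4.1581 = 32.4156

32.42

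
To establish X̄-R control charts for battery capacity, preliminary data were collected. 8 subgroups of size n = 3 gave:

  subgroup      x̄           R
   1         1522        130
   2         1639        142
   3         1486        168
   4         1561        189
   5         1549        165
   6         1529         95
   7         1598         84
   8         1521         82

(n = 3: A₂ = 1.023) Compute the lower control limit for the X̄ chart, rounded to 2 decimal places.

1415.72

X̄̄ = (1522 + 1639 + 1486 + 1561 + 1549 + 1529 + 1598 + 1521) / 8 = 12405.0000 / 8 = 1550.6250
R̄ = (130 + 142 + 168 + 189 + 165 + 95 + 84 + 82) / 8 = 1055.0000 / 8 = 131.8750
LCL = X̄̄ − A₂·R̄ = 1550.6250 − 1.023 × 131.8750 = 1415.7169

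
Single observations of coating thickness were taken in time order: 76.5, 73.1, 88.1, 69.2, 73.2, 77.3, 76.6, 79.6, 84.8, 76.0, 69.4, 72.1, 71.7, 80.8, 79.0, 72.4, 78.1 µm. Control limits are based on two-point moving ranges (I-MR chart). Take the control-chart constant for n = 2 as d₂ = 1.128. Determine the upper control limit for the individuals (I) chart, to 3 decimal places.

92.305

X̄ = (76.5 + 73.1 + 88.1 + 69.2 + 73.2 + 77.3 + 76.6 + 79.6 + 84.8 + 76.0 + 69.4 + 72.1 + 71.7 + 80.8 + 79.0 + 72.4 + 78.1) / 17 = 76.3471
Moving ranges: 3.4, 15.0, 18.9, 4.0, 4.1, 0.7, 3.0, 5.2, 8.8, 6.6, 2.7, 0.4, 9.1, 1.8, 6.6, 5.7; M̄R̄ = 96.0000 / 16 = 6.0000
UCL = X̄ + 3·M̄R̄/d₂ = 76.3471 + 3 × 6.0000 / 1.128 = 92.3045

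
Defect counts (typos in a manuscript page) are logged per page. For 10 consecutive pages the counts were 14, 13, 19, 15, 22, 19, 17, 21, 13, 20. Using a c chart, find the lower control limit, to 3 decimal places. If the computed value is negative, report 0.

c̄ = (14 + 13 + 19 + 15 + 22 + 19 + 17 + 21 + 13 + 20) / 10 = 173 / 10 = 17.3000
LCL = c̄ − 3√c̄ = 17.3000 − 3 × 4.1593 = 4.8220

4.822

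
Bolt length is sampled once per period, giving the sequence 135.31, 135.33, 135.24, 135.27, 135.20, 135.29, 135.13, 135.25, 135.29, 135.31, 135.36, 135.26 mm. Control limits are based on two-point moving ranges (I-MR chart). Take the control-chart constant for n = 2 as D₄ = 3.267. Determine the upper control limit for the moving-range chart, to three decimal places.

0.235

Moving ranges: 0.02, 0.09, 0.03, 0.07, 0.09, 0.16, 0.12, 0.04, 0.02, 0.05, 0.10; M̄R̄ = 0.7900 / 11 = 0.0718
UCL_MR = D₄·M̄R̄ = 3.267 × 0.0718 = 0.2346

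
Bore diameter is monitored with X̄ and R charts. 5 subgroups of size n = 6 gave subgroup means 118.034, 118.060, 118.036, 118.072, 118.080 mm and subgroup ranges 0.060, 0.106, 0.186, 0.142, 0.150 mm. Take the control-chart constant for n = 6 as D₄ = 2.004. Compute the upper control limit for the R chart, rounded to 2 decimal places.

R̄ = (0.060 + 0.106 + 0.186 + 0.142 + 0.150) / 5 = 0.6440 / 5 = 0.1288
UCL_R = D₄·R̄ = 2.004 × 0.1288 = 0.2581

0.26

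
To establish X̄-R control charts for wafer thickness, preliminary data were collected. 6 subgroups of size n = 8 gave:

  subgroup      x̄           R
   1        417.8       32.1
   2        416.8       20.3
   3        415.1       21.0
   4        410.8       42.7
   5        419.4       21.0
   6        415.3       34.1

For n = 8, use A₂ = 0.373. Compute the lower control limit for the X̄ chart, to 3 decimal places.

405.224

X̄̄ = (417.8 + 416.8 + 415.1 + 410.8 + 419.4 + 415.3) / 6 = 2495.2000 / 6 = 415.8667
R̄ = (32.1 + 20.3 + 21.0 + 42.7 + 21.0 + 34.1) / 6 = 171.2000 / 6 = 28.5333
LCL = X̄̄ − A₂·R̄ = 415.8667 − 0.373 × 28.5333 = 405.2237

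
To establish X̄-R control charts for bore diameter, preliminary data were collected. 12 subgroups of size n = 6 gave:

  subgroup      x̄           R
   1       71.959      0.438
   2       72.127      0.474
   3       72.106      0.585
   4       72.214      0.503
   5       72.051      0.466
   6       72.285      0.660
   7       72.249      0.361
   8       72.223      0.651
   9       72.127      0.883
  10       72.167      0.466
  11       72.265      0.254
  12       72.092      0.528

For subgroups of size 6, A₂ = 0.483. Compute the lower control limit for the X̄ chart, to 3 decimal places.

X̄̄ = (71.959 + 72.127 + 72.106 + 72.214 + 72.051 + 72.285 + 72.249 + 72.223 + 72.127 + 72.167 + 72.265 + 72.092) / 12 = 865.8650 / 12 = 72.1554
R̄ = (0.438 + 0.474 + 0.585 + 0.503 + 0.466 + 0.660 + 0.361 + 0.651 + 0.883 + 0.466 + 0.254 + 0.528) / 12 = 6.2690 / 12 = 0.5224
LCL = X̄̄ − A₂·R̄ = 72.1554 − 0.483 × 0.5224 = 71.9031

71.903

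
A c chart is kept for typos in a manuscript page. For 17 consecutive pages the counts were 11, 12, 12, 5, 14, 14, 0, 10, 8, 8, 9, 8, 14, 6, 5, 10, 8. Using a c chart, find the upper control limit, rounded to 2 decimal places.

c̄ = (11 + 12 + 12 + 5 + 14 + 14 + 0 + 10 + 8 + 8 + 9 + 8 + 14 + 6 + 5 + 10 + 8) / 17 = 154 / 17 = 9.0588
UCL = c̄ + 3√c̄ = 9.0588 + 3 × √9.0588 = 9.0588 + 3 × 3.0098 = 18.0882

18.09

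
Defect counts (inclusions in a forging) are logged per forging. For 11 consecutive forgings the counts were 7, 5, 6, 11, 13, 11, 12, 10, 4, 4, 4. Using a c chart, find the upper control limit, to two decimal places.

16.35

c̄ = (7 + 5 + 6 + 11 + 13 + 11 + 12 + 10 + 4 + 4 + 4) / 11 = 87 / 11 = 7.9091
UCL = c̄ + 3√c̄ = 7.9091 + 3 × √7.9091 = 7.9091 + 3 × 2.8123 = 16.3460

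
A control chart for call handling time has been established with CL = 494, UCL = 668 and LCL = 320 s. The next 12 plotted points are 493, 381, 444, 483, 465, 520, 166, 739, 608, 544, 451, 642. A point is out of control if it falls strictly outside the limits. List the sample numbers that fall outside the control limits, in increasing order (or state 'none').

7, 8

Compare each point to [320, 668]: sample 7 = 166 < LCL; sample 8 = 739 > UCL.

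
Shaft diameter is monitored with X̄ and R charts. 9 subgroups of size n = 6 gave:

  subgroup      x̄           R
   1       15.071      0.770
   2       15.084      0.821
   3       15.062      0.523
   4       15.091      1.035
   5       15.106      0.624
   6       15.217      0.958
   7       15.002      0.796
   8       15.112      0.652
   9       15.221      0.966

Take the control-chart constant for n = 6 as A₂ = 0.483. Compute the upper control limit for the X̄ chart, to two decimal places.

X̄̄ = (15.071 + 15.084 + 15.062 + 15.091 + 15.106 + 15.217 + 15.002 + 15.112 + 15.221) / 9 = 135.9660 / 9 = 15.1073
R̄ = (0.770 + 0.821 + 0.523 + 1.035 + 0.624 + 0.958 + 0.796 + 0.652 + 0.966) / 9 = 7.1450 / 9 = 0.7939
UCL = X̄̄ + A₂·R̄ = 15.1073 + 0.483 × 0.7939 = 15.4908

15.49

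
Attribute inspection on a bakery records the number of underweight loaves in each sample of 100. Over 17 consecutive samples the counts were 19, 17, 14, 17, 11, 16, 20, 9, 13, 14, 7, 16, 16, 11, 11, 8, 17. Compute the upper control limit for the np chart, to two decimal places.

p̄ = Σdᵢ / (k·n) = 236 / (17 × 100) = 0.13882
UCL = np̄ + 3·√(np̄(1−p̄)) = 13.8824 + 3 × √(13.8824×0.86118) = 13.8824 + 3 × 3.4576 = 24.2552

24.26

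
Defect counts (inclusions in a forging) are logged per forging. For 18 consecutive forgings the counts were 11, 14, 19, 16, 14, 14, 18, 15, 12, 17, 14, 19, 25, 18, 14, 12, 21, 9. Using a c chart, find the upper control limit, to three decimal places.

c̄ = (11 + 14 + 19 + 16 + 14 + 14 + 18 + 15 + 12 + 17 + 14 + 19 + 25 + 18 + 14 + 12 + 21 + 9) / 18 = 282 / 18 = 15.6667
UCL = c̄ + 3√c̄ = 15.6667 + 3 × √15.6667 = 15.6667 + 3 × 3.9581 = 27.5410

27.541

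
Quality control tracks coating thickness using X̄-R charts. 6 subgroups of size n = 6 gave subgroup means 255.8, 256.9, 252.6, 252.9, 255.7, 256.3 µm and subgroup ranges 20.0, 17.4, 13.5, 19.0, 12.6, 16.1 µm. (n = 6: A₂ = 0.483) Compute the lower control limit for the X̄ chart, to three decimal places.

X̄̄ = (255.8 + 256.9 + 252.6 + 252.9 + 255.7 + 256.3) / 6 = 1530.2000 / 6 = 255.0333
R̄ = (20.0 + 17.4 + 13.5 + 19.0 + 12.6 + 16.1) / 6 = 98.6000 / 6 = 16.4333
LCL = X̄̄ − A₂·R̄ = 255.0333 − 0.483 × 16.4333 = 247.0960

247.096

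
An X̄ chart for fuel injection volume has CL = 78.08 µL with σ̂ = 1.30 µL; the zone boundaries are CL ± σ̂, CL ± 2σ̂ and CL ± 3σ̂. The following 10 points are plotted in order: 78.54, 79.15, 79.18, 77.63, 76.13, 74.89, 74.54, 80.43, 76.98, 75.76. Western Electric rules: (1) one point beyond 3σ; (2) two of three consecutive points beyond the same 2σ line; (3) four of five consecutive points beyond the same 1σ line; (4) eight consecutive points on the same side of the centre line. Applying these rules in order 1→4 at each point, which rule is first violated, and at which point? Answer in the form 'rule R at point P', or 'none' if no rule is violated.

Zone of each point (C = within 1σ̂, B = 1σ̂–2σ̂, A = 2σ̂–3σ̂, * = beyond 3σ̂; sign = side of CL): 1:+C, 2:+C, 3:+C, 4:-C, 5:-B, 6:-A, 7:-A, 8:+B, 9:-C, 10:-B
Rule 2 (two of three consecutive points beyond the same 2σ limit) is satisfied at point 7.

rule 2 at point 7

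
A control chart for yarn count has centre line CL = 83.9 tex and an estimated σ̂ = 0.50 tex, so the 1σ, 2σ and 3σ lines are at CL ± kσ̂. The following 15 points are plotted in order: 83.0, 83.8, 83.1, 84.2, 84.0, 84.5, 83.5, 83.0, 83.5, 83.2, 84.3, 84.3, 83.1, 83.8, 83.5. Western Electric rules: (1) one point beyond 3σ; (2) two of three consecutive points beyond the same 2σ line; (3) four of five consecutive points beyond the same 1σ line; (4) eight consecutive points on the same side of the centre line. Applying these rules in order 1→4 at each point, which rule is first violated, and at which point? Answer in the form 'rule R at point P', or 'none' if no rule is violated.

none

Zone of each point (C = within 1σ̂, B = 1σ̂–2σ̂, A = 2σ̂–3σ̂, * = beyond 3σ̂; sign = side of CL): 1:-B, 2:-C, 3:-B, 4:+C, 5:+C, 6:+B, 7:-C, 8:-B, 9:-C, 10:-B, 11:+C, 12:+C, 13:-B, 14:-C, 15:-C
No rule fires across all 15 points.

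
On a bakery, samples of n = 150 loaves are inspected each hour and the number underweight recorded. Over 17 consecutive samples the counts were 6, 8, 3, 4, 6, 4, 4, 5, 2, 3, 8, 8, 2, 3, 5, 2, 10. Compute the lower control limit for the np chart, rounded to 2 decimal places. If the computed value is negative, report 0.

0.00

p̄ = Σdᵢ / (k·n) = 83 / (17 × 150) = 0.03255
LCL = np̄ − 3·√(np̄(1−p̄)) = 4.8824 − 3 × 2.1733 = -1.6377 → 0 (negative, so LCL = 0)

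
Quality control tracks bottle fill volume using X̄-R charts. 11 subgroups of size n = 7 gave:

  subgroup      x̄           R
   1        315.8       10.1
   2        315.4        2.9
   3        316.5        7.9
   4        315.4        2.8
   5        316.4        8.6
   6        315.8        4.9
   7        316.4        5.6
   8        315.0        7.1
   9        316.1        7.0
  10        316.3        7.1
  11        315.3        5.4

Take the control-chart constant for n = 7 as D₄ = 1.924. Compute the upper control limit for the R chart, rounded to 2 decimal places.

R̄ = (10.1 + 2.9 + 7.9 + 2.8 + 8.6 + 4.9 + 5.6 + 7.1 + 7.0 + 7.1 + 5.4) / 11 = 69.4000 / 11 = 6.3091
UCL_R = D₄·R̄ = 1.924 × 6.3091 = 12.1387

12.14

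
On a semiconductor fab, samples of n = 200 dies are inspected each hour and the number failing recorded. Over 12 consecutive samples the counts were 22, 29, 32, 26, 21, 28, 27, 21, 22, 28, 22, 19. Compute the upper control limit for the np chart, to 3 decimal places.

38.721

p̄ = Σdᵢ / (k·n) = 297 / (12 × 200) = 0.12375
UCL = np̄ + 3·√(np̄(1−p̄)) = 24.7500 + 3 × √(24.7500×0.87625) = 24.7500 + 3 × 4.6570 = 38.7209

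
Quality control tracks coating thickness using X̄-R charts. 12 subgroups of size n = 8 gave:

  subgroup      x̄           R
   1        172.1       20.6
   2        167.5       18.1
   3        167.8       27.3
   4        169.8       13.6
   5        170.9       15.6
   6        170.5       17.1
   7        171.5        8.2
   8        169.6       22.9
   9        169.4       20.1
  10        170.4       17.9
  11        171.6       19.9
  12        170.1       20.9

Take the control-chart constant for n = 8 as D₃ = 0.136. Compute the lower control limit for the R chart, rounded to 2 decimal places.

2.52

R̄ = (20.6 + 18.1 + 27.3 + 13.6 + 15.6 + 17.1 + 8.2 + 22.9 + 20.1 + 17.9 + 19.9 + 20.9) / 12 = 222.2000 / 12 = 18.5167
LCL_R = D₃·R̄ = 0.136 × 18.5167 = 2.5183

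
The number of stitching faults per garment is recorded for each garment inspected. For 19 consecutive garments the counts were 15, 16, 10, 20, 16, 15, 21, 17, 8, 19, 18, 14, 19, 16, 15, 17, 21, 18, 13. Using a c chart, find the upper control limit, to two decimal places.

c̄ = (15 + 16 + 10 + 20 + 16 + 15 + 21 + 17 + 8 + 19 + 18 + 14 + 19 + 16 + 15 + 17 + 21 + 18 + 13) / 19 = 308 / 19 = 16.2105
UCL = c̄ + 3√c̄ = 16.2105 + 3 × √16.2105 = 16.2105 + 3 × 4.0262 = 28.2892

28.29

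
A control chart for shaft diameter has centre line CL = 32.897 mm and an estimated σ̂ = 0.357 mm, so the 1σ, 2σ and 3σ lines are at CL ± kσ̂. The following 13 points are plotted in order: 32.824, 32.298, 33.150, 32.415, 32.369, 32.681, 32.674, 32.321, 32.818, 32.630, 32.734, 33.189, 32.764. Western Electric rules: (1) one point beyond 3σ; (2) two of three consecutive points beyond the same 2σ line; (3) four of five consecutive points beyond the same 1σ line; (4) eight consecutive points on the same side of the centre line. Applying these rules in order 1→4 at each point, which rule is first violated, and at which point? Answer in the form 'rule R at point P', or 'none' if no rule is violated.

Zone of each point (C = within 1σ̂, B = 1σ̂–2σ̂, A = 2σ̂–3σ̂, * = beyond 3σ̂; sign = side of CL): 1:-C, 2:-B, 3:+C, 4:-B, 5:-B, 6:-C, 7:-C, 8:-B, 9:-C, 10:-C, 11:-C, 12:+C, 13:-C
Rule 4 (eight consecutive points on the same side of the centre line) is satisfied at point 11.

rule 4 at point 11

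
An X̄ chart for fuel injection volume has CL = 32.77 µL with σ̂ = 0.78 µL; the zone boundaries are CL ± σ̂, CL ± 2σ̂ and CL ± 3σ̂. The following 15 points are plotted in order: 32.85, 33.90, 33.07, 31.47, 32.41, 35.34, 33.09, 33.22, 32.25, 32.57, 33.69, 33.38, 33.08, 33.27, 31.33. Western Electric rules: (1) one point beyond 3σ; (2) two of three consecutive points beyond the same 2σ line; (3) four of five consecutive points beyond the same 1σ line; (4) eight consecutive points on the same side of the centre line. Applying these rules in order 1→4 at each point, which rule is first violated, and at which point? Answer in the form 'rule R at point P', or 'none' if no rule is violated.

Zone of each point (C = within 1σ̂, B = 1σ̂–2σ̂, A = 2σ̂–3σ̂, * = beyond 3σ̂; sign = side of CL): 1:+C, 2:+B, 3:+C, 4:-B, 5:-C, 6:+*, 7:+C, 8:+C, 9:-C, 10:-C, 11:+B, 12:+C, 13:+C, 14:+C, 15:-B
Rule 1 (one point beyond the 3σ limits) is satisfied at point 6.

rule 1 at point 6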